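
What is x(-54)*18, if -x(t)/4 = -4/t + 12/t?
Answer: 32/3 ≈ 10.667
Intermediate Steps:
x(t) = -32/t (x(t) = -4*(-4/t + 12/t) = -32/t)
x(-54)*18 = -32/(-54)*18 = -32*(-1/54)*18 = (16/27)*18 = 32/3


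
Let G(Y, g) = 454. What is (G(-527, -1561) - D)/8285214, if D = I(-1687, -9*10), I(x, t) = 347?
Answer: 107/8285214 ≈ 1.2915e-5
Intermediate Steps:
D = 347
(G(-527, -1561) - D)/8285214 = (454 - 1*347)/8285214 = (454 - 347)*(1/8285214) = 107*(1/8285214) = 107/8285214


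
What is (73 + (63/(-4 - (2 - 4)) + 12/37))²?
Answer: 9579025/5476 ≈ 1749.3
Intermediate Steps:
(73 + (63/(-4 - (2 - 4)) + 12/37))² = (73 + (63/(-4 - 1*(-2)) + 12*(1/37)))² = (73 + (63/(-4 + 2) + 12/37))² = (73 + (63/(-2) + 12/37))² = (73 + (63*(-½) + 12/37))² = (73 + (-63/2 + 12/37))² = (73 - 2307/74)² = (3095/74)² = 9579025/5476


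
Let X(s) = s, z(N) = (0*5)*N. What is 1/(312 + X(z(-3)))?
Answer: 1/312 ≈ 0.0032051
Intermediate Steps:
z(N) = 0 (z(N) = 0*N = 0)
1/(312 + X(z(-3))) = 1/(312 + 0) = 1/312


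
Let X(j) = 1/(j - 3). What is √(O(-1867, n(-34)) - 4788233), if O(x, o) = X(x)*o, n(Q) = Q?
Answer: I*√14484404770/55 ≈ 2188.2*I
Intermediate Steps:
X(j) = 1/(-3 + j)
O(x, o) = o/(-3 + x)
√(O(-1867, n(-34)) - 4788233) = √(-34/(-3 - 1867) - 4788233) = √(-34/(-1870) - 4788233) = √(-34*(-1/1870) - 4788233) = √(1/55 - 4788233) = √(-263352814/55) = I*√14484404770/55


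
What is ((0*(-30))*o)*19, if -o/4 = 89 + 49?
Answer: 0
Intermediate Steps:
o = -552 (o = -4*(89 + 49) = -4*138 = -552)
((0*(-30))*o)*19 = ((0*(-30))*(-552))*19 = (0*(-552))*19 = 0*19 = 0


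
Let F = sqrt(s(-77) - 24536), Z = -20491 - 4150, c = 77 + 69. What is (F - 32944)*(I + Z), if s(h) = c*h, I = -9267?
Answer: 1117065152 - 33908*I*sqrt(35778) ≈ 1.1171e+9 - 6.4137e+6*I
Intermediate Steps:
c = 146
Z = -24641
s(h) = 146*h
F = I*sqrt(35778) (F = sqrt(146*(-77) - 24536) = sqrt(-11242 - 24536) = sqrt(-35778) = I*sqrt(35778) ≈ 189.15*I)
(F - 32944)*(I + Z) = (I*sqrt(35778) - 32944)*(-9267 - 24641) = (-32944 + I*sqrt(35778))*(-33908) = 1117065152 - 33908*I*sqrt(35778)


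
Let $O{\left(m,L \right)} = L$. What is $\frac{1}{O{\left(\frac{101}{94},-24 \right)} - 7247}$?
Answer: $- \frac{1}{7271} \approx -0.00013753$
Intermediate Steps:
$\frac{1}{O{\left(\frac{101}{94},-24 \right)} - 7247} = \frac{1}{-24 - 7247} = \frac{1}{-7271} = - \frac{1}{7271}$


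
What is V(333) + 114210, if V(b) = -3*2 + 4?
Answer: 114208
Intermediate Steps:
V(b) = -2 (V(b) = -6 + 4 = -2)
V(333) + 114210 = -2 + 114210 = 114208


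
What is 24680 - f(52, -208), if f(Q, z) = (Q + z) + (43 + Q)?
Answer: 24741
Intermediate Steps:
f(Q, z) = 43 + z + 2*Q
24680 - f(52, -208) = 24680 - (43 - 208 + 2*52) = 24680 - (43 - 208 + 104) = 24680 - 1*(-61) = 24680 + 61 = 24741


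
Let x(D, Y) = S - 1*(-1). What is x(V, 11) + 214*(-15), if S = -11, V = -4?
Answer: -3220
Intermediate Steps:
x(D, Y) = -10 (x(D, Y) = -11 - 1*(-1) = -11 + 1 = -10)
x(V, 11) + 214*(-15) = -10 + 214*(-15) = -10 - 3210 = -3220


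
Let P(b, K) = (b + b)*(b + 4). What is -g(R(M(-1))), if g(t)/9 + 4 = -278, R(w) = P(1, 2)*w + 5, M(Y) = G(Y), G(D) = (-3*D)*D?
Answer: 2538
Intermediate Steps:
G(D) = -3*D²
M(Y) = -3*Y²
P(b, K) = 2*b*(4 + b) (P(b, K) = (2*b)*(4 + b) = 2*b*(4 + b))
R(w) = 5 + 10*w (R(w) = (2*1*(4 + 1))*w + 5 = (2*1*5)*w + 5 = 10*w + 5 = 5 + 10*w)
g(t) = -2538 (g(t) = -36 + 9*(-278) = -36 - 2502 = -2538)
-g(R(M(-1))) = -1*(-2538) = 2538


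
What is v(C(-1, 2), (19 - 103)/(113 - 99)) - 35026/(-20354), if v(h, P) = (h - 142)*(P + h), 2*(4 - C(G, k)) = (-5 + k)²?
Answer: 37775837/40708 ≈ 927.97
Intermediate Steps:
C(G, k) = 4 - (-5 + k)²/2
v(h, P) = (-142 + h)*(P + h)
v(C(-1, 2), (19 - 103)/(113 - 99)) - 35026/(-20354) = ((4 - (-5 + 2)²/2)² - 142*(19 - 103)/(113 - 99) - 142*(4 - (-5 + 2)²/2) + ((19 - 103)/(113 - 99))*(4 - (-5 + 2)²/2)) - 35026/(-20354) = ((4 - ½*(-3)²)² - (-11928)/14 - 142*(4 - ½*(-3)²) + (-84/14)*(4 - ½*(-3)²)) - 35026*(-1)/20354 = ((4 - ½*9)² - (-11928)/14 - 142*(4 - ½*9) + (-84*1/14)*(4 - ½*9)) - 1*(-17513/10177) = ((4 - 9/2)² - 142*(-6) - 142*(4 - 9/2) - 6*(4 - 9/2)) + 17513/10177 = ((-½)² + 852 - 142*(-½) - 6*(-½)) + 17513/10177 = (¼ + 852 + 71 + 3) + 17513/10177 = 3705/4 + 17513/10177 = 37775837/40708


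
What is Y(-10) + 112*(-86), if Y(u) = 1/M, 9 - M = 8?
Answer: -9631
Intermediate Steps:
M = 1 (M = 9 - 1*8 = 9 - 8 = 1)
Y(u) = 1 (Y(u) = 1/1 = 1)
Y(-10) + 112*(-86) = 1 + 112*(-86) = 1 - 9632 = -9631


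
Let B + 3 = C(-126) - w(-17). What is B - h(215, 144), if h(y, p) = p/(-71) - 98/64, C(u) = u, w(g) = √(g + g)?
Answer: -285001/2272 - I*√34 ≈ -125.44 - 5.831*I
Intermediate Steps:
w(g) = √2*√g (w(g) = √(2*g) = √2*√g)
h(y, p) = -49/32 - p/71 (h(y, p) = p*(-1/71) - 98*1/64 = -p/71 - 49/32 = -49/32 - p/71)
B = -129 - I*√34 (B = -3 + (-126 - √2*√(-17)) = -3 + (-126 - √2*I*√17) = -3 + (-126 - I*√34) = -129 - I*√34 ≈ -129.0 - 5.831*I)
B - h(215, 144) = (-129 - I*√34) - (-49/32 - 1/71*144) = (-129 - I*√34) - (-49/32 - 144/71) = (-129 - I*√34) - 1*(-8087/2272) = (-129 - I*√34) + 8087/2272 = -285001/2272 - I*√34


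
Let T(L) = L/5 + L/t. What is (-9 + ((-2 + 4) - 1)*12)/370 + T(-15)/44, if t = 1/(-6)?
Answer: 16161/8140 ≈ 1.9854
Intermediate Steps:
t = -⅙ ≈ -0.16667
T(L) = -29*L/5 (T(L) = L/5 + L/(-⅙) = L*(⅕) + L*(-6) = L/5 - 6*L = -29*L/5)
(-9 + ((-2 + 4) - 1)*12)/370 + T(-15)/44 = (-9 + ((-2 + 4) - 1)*12)/370 - 29/5*(-15)/44 = (-9 + (2 - 1)*12)*(1/370) + 87*(1/44) = (-9 + 1*12)*(1/370) + 87/44 = (-9 + 12)*(1/370) + 87/44 = 3*(1/370) + 87/44 = 3/370 + 87/44 = 16161/8140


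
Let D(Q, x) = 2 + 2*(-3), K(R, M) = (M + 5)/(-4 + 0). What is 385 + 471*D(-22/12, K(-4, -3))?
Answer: -1499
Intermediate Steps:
K(R, M) = -5/4 - M/4 (K(R, M) = (5 + M)/(-4) = (5 + M)*(-¼) = -5/4 - M/4)
D(Q, x) = -4 (D(Q, x) = 2 - 6 = -4)
385 + 471*D(-22/12, K(-4, -3)) = 385 + 471*(-4) = 385 - 1884 = -1499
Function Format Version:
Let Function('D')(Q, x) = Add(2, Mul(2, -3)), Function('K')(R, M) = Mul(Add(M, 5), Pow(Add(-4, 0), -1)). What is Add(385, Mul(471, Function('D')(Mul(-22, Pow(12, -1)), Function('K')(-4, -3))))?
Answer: -1499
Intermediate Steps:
Function('K')(R, M) = Add(Rational(-5, 4), Mul(Rational(-1, 4), M)) (Function('K')(R, M) = Mul(Add(5, M), Pow(-4, -1)) = Mul(Add(5, M), Rational(-1, 4)) = Add(Rational(-5, 4), Mul(Rational(-1, 4), M)))
Function('D')(Q, x) = -4 (Function('D')(Q, x) = Add(2, -6) = -4)
Add(385, Mul(471, Function('D')(Mul(-22, Pow(12, -1)), Function('K')(-4, -3)))) = Add(385, Mul(471, -4)) = Add(385, -1884) = -1499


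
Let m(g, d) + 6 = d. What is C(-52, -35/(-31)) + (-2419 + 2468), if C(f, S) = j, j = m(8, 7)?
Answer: 50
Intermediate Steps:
m(g, d) = -6 + d
j = 1 (j = -6 + 7 = 1)
C(f, S) = 1
C(-52, -35/(-31)) + (-2419 + 2468) = 1 + (-2419 + 2468) = 1 + 49 = 50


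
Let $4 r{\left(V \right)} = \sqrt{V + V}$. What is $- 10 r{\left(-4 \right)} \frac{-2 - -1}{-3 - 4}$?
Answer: $- \frac{5 i \sqrt{2}}{7} \approx - 1.0102 i$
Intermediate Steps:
$r{\left(V \right)} = \frac{\sqrt{2} \sqrt{V}}{4}$ ($r{\left(V \right)} = \frac{\sqrt{V + V}}{4} = \frac{\sqrt{2 V}}{4} = \frac{\sqrt{2} \sqrt{V}}{4}$)
$- 10 r{\left(-4 \right)} \frac{-2 - -1}{-3 - 4} = - 10 \frac{\sqrt{2} \sqrt{-4}}{4} \frac{-2 - -1}{-3 - 4} = - 10 \frac{\sqrt{2} \cdot 2 i}{4} \frac{-2 + 1}{-7} = - 10 \frac{i \sqrt{2}}{2} \left(\left(-1\right) \left(- \frac{1}{7}\right)\right) = - 5 i \sqrt{2} \cdot \frac{1}{7} = - \frac{5 i \sqrt{2}}{7}$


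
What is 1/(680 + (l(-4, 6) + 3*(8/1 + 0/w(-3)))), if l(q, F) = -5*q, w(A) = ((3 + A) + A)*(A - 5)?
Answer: 1/724 ≈ 0.0013812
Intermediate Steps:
w(A) = (-5 + A)*(3 + 2*A) (w(A) = (3 + 2*A)*(-5 + A) = (-5 + A)*(3 + 2*A))
1/(680 + (l(-4, 6) + 3*(8/1 + 0/w(-3)))) = 1/(680 + (-5*(-4) + 3*(8/1 + 0/(-15 - 7*(-3) + 2*(-3)²)))) = 1/(680 + (20 + 3*(8*1 + 0/(-15 + 21 + 2*9)))) = 1/(680 + (20 + 3*(8 + 0/(-15 + 21 + 18)))) = 1/(680 + (20 + 3*(8 + 0/24))) = 1/(680 + (20 + 3*(8 + 0*(1/24)))) = 1/(680 + (20 + 3*(8 + 0))) = 1/(680 + (20 + 3*8)) = 1/(680 + (20 + 24)) = 1/(680 + 44) = 1/724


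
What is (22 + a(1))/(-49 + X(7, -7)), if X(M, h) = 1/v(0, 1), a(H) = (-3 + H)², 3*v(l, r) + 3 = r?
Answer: -52/101 ≈ -0.51485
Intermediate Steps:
v(l, r) = -1 + r/3
X(M, h) = -3/2 (X(M, h) = 1/(-1 + (⅓)*1) = 1/(-1 + ⅓) = 1/(-⅔) = -3/2)
(22 + a(1))/(-49 + X(7, -7)) = (22 + (-3 + 1)²)/(-49 - 3/2) = (22 + (-2)²)/(-101/2) = -2*(22 + 4)/101 = -2/101*26 = -52/101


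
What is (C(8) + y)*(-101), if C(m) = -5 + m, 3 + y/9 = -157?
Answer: 145137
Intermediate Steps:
y = -1440 (y = -27 + 9*(-157) = -27 - 1413 = -1440)
(C(8) + y)*(-101) = ((-5 + 8) - 1440)*(-101) = (3 - 1440)*(-101) = -1437*(-101) = 145137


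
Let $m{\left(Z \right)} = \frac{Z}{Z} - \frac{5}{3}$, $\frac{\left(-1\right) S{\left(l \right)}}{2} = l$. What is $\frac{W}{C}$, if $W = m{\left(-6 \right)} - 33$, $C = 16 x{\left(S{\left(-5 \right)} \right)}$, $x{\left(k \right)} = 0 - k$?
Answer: $\frac{101}{480} \approx 0.21042$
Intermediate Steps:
$S{\left(l \right)} = - 2 l$
$x{\left(k \right)} = - k$
$m{\left(Z \right)} = - \frac{2}{3}$ ($m{\left(Z \right)} = 1 - \frac{5}{3} = - \frac{2}{3}$)
$C = -160$ ($C = 16 \left(- \left(-2\right) \left(-5\right)\right) = 16 \left(\left(-1\right) 10\right) = 16 \left(-10\right) = -160$)
$W = - \frac{101}{3}$ ($W = - \frac{2}{3} - 33 = - \frac{101}{3} \approx -33.667$)
$\frac{W}{C} = - \frac{101}{3 \left(-160\right)} = \left(- \frac{101}{3}\right) \left(- \frac{1}{160}\right) = \frac{101}{480}$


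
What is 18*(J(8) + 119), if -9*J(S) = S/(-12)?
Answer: 6430/3 ≈ 2143.3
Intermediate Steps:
J(S) = S/108 (J(S) = -S/(9*(-12)) = -S*(-1)/(9*12) = -(-1)*S/108 = S/108)
18*(J(8) + 119) = 18*((1/108)*8 + 119) = 18*(2/27 + 119) = 18*(3215/27) = 6430/3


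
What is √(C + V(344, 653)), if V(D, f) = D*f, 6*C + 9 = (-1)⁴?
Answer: 2*√505419/3 ≈ 473.95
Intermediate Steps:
C = -4/3 (C = -3/2 + (⅙)*(-1)⁴ = -3/2 + (⅙)*1 = -3/2 + ⅙ = -4/3 ≈ -1.3333)
√(C + V(344, 653)) = √(-4/3 + 344*653) = √(-4/3 + 224632) = √(673892/3) = 2*√505419/3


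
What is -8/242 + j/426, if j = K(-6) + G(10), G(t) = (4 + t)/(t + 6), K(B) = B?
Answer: -18593/412368 ≈ -0.045088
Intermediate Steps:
G(t) = (4 + t)/(6 + t)
j = -41/8 (j = -6 + (4 + 10)/(6 + 10) = -6 + 14/16 = -6 + (1/16)*14 = -6 + 7/8 = -41/8 ≈ -5.1250)
-8/242 + j/426 = -8/242 - 41/8/426 = -8*1/242 - 41/8*1/426 = -4/121 - 41/3408 = -18593/412368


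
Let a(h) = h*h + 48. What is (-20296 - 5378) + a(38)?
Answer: -24182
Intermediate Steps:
a(h) = 48 + h**2 (a(h) = h**2 + 48 = 48 + h**2)
(-20296 - 5378) + a(38) = (-20296 - 5378) + (48 + 38**2) = -25674 + (48 + 1444) = -25674 + 1492 = -24182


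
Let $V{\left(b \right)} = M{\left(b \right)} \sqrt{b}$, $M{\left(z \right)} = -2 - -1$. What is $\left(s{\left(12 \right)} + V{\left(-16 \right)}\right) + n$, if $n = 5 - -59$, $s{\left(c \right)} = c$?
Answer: $76 - 4 i \approx 76.0 - 4.0 i$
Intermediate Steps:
$M{\left(z \right)} = -1$ ($M{\left(z \right)} = -2 + 1 = -1$)
$V{\left(b \right)} = - \sqrt{b}$
$n = 64$ ($n = 5 + 59 = 64$)
$\left(s{\left(12 \right)} + V{\left(-16 \right)}\right) + n = \left(12 - \sqrt{-16}\right) + 64 = \left(12 - 4 i\right) + 64 = 76 - 4 i$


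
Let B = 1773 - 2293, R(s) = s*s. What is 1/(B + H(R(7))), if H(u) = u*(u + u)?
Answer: 1/4282 ≈ 0.00023354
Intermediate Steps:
R(s) = s**2
B = -520
H(u) = 2*u**2 (H(u) = u*(2*u) = 2*u**2)
1/(B + H(R(7))) = 1/(-520 + 2*(7**2)**2) = 1/(-520 + 2*49**2) = 1/(-520 + 2*2401) = 1/(-520 + 4802) = 1/4282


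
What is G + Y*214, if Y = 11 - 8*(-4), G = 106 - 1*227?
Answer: 9081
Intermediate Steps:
G = -121 (G = 106 - 227 = -121)
Y = 43 (Y = 11 - 2*(-16) = 11 + 32 = 43)
G + Y*214 = -121 + 43*214 = -121 + 9202 = 9081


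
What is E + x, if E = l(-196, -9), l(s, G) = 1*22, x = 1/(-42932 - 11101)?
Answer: 1188725/54033 ≈ 22.000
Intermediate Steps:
x = -1/54033 (x = 1/(-54033) = -1/54033 ≈ -1.8507e-5)
l(s, G) = 22
E = 22
E + x = 22 - 1/54033 = 1188725/54033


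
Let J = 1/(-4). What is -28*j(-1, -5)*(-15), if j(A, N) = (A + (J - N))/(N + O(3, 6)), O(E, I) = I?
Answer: 1575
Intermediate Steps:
J = -¼ ≈ -0.25000
j(A, N) = (-¼ + A - N)/(6 + N) (j(A, N) = (A + (-¼ - N))/(N + 6) = (-¼ + A - N)/(6 + N))
-28*j(-1, -5)*(-15) = -28*(-¼ - 1 - 1*(-5))/(6 - 5)*(-15) = -28*(-¼ - 1 + 5)/1*(-15) = -28*15/4*(-15) = -105*(-15) = 1575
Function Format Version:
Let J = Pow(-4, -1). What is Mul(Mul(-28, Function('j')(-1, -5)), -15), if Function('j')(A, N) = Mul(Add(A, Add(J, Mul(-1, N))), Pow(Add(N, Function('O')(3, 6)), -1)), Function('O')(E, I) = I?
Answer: 1575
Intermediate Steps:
J = Rational(-1, 4) ≈ -0.25000
Function('j')(A, N) = Mul(Pow(Add(6, N), -1), Add(Rational(-1, 4), A, Mul(-1, N))) (Function('j')(A, N) = Mul(Add(A, Add(Rational(-1, 4), Mul(-1, N))), Pow(Add(N, 6), -1)) = Mul(Add(Rational(-1, 4), A, Mul(-1, N)), Pow(Add(6, N), -1)) = Mul(Pow(Add(6, N), -1), Add(Rational(-1, 4), A, Mul(-1, N))))
Mul(Mul(-28, Function('j')(-1, -5)), -15) = Mul(Mul(-28, Mul(Pow(Add(6, -5), -1), Add(Rational(-1, 4), -1, Mul(-1, -5)))), -15) = Mul(Mul(-28, Mul(Pow(1, -1), Add(Rational(-1, 4), -1, 5))), -15) = Mul(Mul(-28, Mul(1, Rational(15, 4))), -15) = Mul(Mul(-28, Rational(15, 4)), -15) = Mul(-105, -15) = 1575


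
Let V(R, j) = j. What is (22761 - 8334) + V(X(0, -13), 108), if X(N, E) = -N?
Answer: 14535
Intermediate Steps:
(22761 - 8334) + V(X(0, -13), 108) = (22761 - 8334) + 108 = 14427 + 108 = 14535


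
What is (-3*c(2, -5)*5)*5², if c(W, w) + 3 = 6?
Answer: -1125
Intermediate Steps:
c(W, w) = 3 (c(W, w) = -3 + 6 = 3)
(-3*c(2, -5)*5)*5² = (-3*3*5)*5² = -9*5*25 = -45*25 = -1125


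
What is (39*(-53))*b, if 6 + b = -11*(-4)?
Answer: -78546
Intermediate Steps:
b = 38 (b = -6 - 11*(-4) = -6 + 44 = 38)
(39*(-53))*b = (39*(-53))*38 = -2067*38 = -78546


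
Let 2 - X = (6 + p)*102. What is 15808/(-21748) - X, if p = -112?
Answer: -58799670/5437 ≈ -10815.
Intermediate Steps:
X = 10814 (X = 2 - (6 - 112)*102 = 2 - (-106)*102 = 2 - 1*(-10812) = 2 + 10812 = 10814)
15808/(-21748) - X = 15808/(-21748) - 1*10814 = 15808*(-1/21748) - 10814 = -3952/5437 - 10814 = -58799670/5437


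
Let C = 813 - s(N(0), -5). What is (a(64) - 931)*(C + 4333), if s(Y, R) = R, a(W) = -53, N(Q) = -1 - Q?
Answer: -5068584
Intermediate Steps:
C = 818 (C = 813 - 1*(-5) = 813 + 5 = 818)
(a(64) - 931)*(C + 4333) = (-53 - 931)*(818 + 4333) = -984*5151 = -5068584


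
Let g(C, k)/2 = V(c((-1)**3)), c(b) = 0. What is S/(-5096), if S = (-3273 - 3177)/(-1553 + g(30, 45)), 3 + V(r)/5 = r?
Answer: -3225/4033484 ≈ -0.00079956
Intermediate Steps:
V(r) = -15 + 5*r
g(C, k) = -30 (g(C, k) = 2*(-15 + 5*0) = 2*(-15 + 0) = 2*(-15) = -30)
S = 6450/1583 (S = (-3273 - 3177)/(-1553 - 30) = -6450/(-1583) = -6450*(-1/1583) = 6450/1583 ≈ 4.0745)
S/(-5096) = (6450/1583)/(-5096) = (6450/1583)*(-1/5096) = -3225/4033484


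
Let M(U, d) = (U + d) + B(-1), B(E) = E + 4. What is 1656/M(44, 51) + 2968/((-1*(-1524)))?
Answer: 351826/18669 ≈ 18.845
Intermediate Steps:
B(E) = 4 + E
M(U, d) = 3 + U + d (M(U, d) = (U + d) + (4 - 1) = (U + d) + 3 = 3 + U + d)
1656/M(44, 51) + 2968/((-1*(-1524))) = 1656/(3 + 44 + 51) + 2968/((-1*(-1524))) = 1656/98 + 2968/1524 = 1656*(1/98) + 2968*(1/1524) = 828/49 + 742/381 = 351826/18669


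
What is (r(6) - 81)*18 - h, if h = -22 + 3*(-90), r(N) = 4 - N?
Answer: -1202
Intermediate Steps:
h = -292 (h = -22 - 270 = -292)
(r(6) - 81)*18 - h = ((4 - 1*6) - 81)*18 - 1*(-292) = ((4 - 6) - 81)*18 + 292 = (-2 - 81)*18 + 292 = -83*18 + 292 = -1494 + 292 = -1202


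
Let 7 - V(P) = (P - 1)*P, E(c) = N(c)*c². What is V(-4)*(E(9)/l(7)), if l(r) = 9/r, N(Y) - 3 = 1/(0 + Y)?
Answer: -2548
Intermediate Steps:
N(Y) = 3 + 1/Y (N(Y) = 3 + 1/(0 + Y) = 3 + 1/Y)
E(c) = c²*(3 + 1/c) (E(c) = (3 + 1/c)*c² = c²*(3 + 1/c))
V(P) = 7 - P*(-1 + P) (V(P) = 7 - (P - 1)*P = 7 - (-1 + P)*P = 7 - P*(-1 + P))
V(-4)*(E(9)/l(7)) = (7 - 4 - 1*(-4)²)*((9*(1 + 3*9))/((9/7))) = (7 - 4 - 1*16)*((9*(1 + 27))/((9*(⅐)))) = (7 - 4 - 16)*((9*28)/(9/7)) = -3276*7/9 = -13*196 = -2548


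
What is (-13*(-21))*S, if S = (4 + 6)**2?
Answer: 27300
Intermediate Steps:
S = 100 (S = 10**2 = 100)
(-13*(-21))*S = -13*(-21)*100 = 273*100 = 27300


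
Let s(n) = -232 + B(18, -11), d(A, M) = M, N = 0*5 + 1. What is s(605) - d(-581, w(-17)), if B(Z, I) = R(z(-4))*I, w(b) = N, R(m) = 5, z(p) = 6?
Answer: -288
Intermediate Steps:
N = 1 (N = 0 + 1 = 1)
w(b) = 1
B(Z, I) = 5*I
s(n) = -287 (s(n) = -232 + 5*(-11) = -232 - 55 = -287)
s(605) - d(-581, w(-17)) = -287 - 1*1 = -287 - 1 = -288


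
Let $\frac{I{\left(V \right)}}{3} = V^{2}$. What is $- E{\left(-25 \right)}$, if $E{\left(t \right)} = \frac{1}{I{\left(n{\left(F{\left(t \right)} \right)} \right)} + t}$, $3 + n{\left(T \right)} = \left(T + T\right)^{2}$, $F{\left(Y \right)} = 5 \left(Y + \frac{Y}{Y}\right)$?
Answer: $- \frac{1}{9952243202} \approx -1.0048 \cdot 10^{-10}$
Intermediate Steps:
$F{\left(Y \right)} = 5 + 5 Y$ ($F{\left(Y \right)} = 5 \left(Y + 1\right) = 5 \left(1 + Y\right) = 5 + 5 Y$)
$n{\left(T \right)} = -3 + 4 T^{2}$ ($n{\left(T \right)} = -3 + \left(T + T\right)^{2} = -3 + \left(2 T\right)^{2} = -3 + 4 T^{2}$)
$I{\left(V \right)} = 3 V^{2}$
$E{\left(t \right)} = \frac{1}{t + 3 \left(-3 + 4 \left(5 + 5 t\right)^{2}\right)^{2}}$ ($E{\left(t \right)} = \frac{1}{3 \left(-3 + 4 \left(5 + 5 t\right)^{2}\right)^{2} + t} = \frac{1}{t + 3 \left(-3 + 4 \left(5 + 5 t\right)^{2}\right)^{2}}$)
$- E{\left(-25 \right)} = - \frac{1}{-25 + 3 \left(-3 + 100 \left(1 - 25\right)^{2}\right)^{2}} = - \frac{1}{-25 + 3 \left(-3 + 100 \left(-24\right)^{2}\right)^{2}} = - \frac{1}{-25 + 3 \left(-3 + 100 \cdot 576\right)^{2}} = - \frac{1}{-25 + 3 \left(-3 + 57600\right)^{2}} = - \frac{1}{-25 + 3 \cdot 57597^{2}} = - \frac{1}{-25 + 3 \cdot 3317414409} = - \frac{1}{-25 + 9952243227} = - \frac{1}{9952243202}$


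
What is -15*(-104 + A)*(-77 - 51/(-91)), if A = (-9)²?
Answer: -2399820/91 ≈ -26372.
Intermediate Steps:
A = 81
-15*(-104 + A)*(-77 - 51/(-91)) = -15*(-104 + 81)*(-77 - 51/(-91)) = -(-345)*(-77 - 51*(-1/91)) = -(-345)*(-77 + 51/91) = -(-345)*(-6956)/91 = -15*159988/91 = -2399820/91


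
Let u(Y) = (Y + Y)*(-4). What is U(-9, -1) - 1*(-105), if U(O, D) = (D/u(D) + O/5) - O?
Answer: 4483/40 ≈ 112.07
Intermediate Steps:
u(Y) = -8*Y (u(Y) = (2*Y)*(-4) = -8*Y)
U(O, D) = -⅛ - 4*O/5 (U(O, D) = (D/((-8*D)) + O/5) - O = (D*(-1/(8*D)) + O*(⅕)) - O = (-⅛ + O/5) - O = -⅛ - 4*O/5)
U(-9, -1) - 1*(-105) = (-⅛ - ⅘*(-9)) - 1*(-105) = (-⅛ + 36/5) + 105 = 283/40 + 105 = 4483/40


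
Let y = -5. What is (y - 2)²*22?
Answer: 1078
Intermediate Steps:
(y - 2)²*22 = (-5 - 2)²*22 = (-7)²*22 = 49*22 = 1078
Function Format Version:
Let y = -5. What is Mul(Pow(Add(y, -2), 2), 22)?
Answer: 1078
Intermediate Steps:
Mul(Pow(Add(y, -2), 2), 22) = Mul(Pow(Add(-5, -2), 2), 22) = Mul(Pow(-7, 2), 22) = Mul(49, 22) = 1078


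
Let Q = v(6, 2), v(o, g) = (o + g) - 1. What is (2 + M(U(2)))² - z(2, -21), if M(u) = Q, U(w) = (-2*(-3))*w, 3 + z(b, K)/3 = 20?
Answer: 30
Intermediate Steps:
v(o, g) = -1 + g + o (v(o, g) = (g + o) - 1 = -1 + g + o)
z(b, K) = 51 (z(b, K) = -9 + 3*20 = -9 + 60 = 51)
U(w) = 6*w
Q = 7 (Q = -1 + 2 + 6 = 7)
M(u) = 7
(2 + M(U(2)))² - z(2, -21) = (2 + 7)² - 1*51 = 9² - 51 = 81 - 51 = 30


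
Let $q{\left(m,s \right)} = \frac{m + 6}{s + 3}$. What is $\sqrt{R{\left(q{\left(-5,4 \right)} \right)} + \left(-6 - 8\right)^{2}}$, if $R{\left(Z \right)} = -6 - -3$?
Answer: $\sqrt{193} \approx 13.892$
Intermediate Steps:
$q{\left(m,s \right)} = \frac{6 + m}{3 + s}$
$R{\left(Z \right)} = -3$ ($R{\left(Z \right)} = -6 + 3 = -3$)
$\sqrt{R{\left(q{\left(-5,4 \right)} \right)} + \left(-6 - 8\right)^{2}} = \sqrt{-3 + \left(-6 - 8\right)^{2}} = \sqrt{-3 + \left(-14\right)^{2}} = \sqrt{-3 + 196} = \sqrt{193}$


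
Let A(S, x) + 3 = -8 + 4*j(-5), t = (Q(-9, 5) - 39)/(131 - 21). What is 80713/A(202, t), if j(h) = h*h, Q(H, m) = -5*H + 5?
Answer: 80713/89 ≈ 906.89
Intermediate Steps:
Q(H, m) = 5 - 5*H
j(h) = h**2
t = 1/10 (t = ((5 - 5*(-9)) - 39)/(131 - 21) = ((5 + 45) - 39)/110 = (50 - 39)*(1/110) = 11*(1/110) = 1/10 ≈ 0.10000)
A(S, x) = 89 (A(S, x) = -3 + (-8 + 4*(-5)**2) = -3 + (-8 + 4*25) = -3 + (-8 + 100) = -3 + 92 = 89)
80713/A(202, t) = 80713/89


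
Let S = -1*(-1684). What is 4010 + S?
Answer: 5694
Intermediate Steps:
S = 1684
4010 + S = 4010 + 1684 = 5694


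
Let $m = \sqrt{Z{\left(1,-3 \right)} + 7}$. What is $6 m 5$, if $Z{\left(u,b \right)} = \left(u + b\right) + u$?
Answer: $30 \sqrt{6} \approx 73.485$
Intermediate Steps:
$Z{\left(u,b \right)} = b + 2 u$ ($Z{\left(u,b \right)} = \left(b + u\right) + u = b + 2 u$)
$m = \sqrt{6}$ ($m = \sqrt{\left(-3 + 2 \cdot 1\right) + 7} = \sqrt{\left(-3 + 2\right) + 7} = \sqrt{-1 + 7} = \sqrt{6} \approx 2.4495$)
$6 m 5 = 6 \sqrt{6} \cdot 5 = 30 \sqrt{6}$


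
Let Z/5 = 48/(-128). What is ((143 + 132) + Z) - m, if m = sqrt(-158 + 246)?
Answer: 2185/8 - 2*sqrt(22) ≈ 263.74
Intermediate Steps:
Z = -15/8 (Z = 5*(48/(-128)) = 5*(48*(-1/128)) = 5*(-3/8) = -15/8 ≈ -1.8750)
m = 2*sqrt(22) (m = sqrt(88) = 2*sqrt(22) ≈ 9.3808)
((143 + 132) + Z) - m = ((143 + 132) - 15/8) - 2*sqrt(22) = (275 - 15/8) - 2*sqrt(22) = 2185/8 - 2*sqrt(22)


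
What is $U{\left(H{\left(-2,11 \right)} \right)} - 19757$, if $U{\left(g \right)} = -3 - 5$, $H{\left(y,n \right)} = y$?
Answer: $-19765$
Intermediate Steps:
$U{\left(g \right)} = -8$ ($U{\left(g \right)} = -3 - 5 = -8$)
$U{\left(H{\left(-2,11 \right)} \right)} - 19757 = -8 - 19757 = -19765$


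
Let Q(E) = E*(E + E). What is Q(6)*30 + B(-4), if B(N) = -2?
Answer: 2158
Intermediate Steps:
Q(E) = 2*E**2 (Q(E) = E*(2*E) = 2*E**2)
Q(6)*30 + B(-4) = (2*6**2)*30 - 2 = (2*36)*30 - 2 = 72*30 - 2 = 2160 - 2 = 2158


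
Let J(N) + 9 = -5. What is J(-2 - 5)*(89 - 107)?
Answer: 252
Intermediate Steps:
J(N) = -14 (J(N) = -9 - 5 = -14)
J(-2 - 5)*(89 - 107) = -14*(89 - 107) = -14*(-18) = 252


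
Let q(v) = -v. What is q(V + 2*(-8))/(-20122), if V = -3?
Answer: -19/20122 ≈ -0.00094424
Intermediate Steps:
q(V + 2*(-8))/(-20122) = -(-3 + 2*(-8))/(-20122) = -(-3 - 16)*(-1/20122) = -1*(-19)*(-1/20122) = 19*(-1/20122) = -19/20122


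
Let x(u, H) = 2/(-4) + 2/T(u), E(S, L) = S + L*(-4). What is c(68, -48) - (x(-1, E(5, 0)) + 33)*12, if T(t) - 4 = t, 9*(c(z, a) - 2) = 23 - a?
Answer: -3493/9 ≈ -388.11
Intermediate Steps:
c(z, a) = 41/9 - a/9 (c(z, a) = 2 + (23 - a)/9 = 2 + (23/9 - a/9) = 41/9 - a/9)
T(t) = 4 + t
E(S, L) = S - 4*L
x(u, H) = -½ + 2/(4 + u) (x(u, H) = 2/(-4) + 2/(4 + u) = 2*(-¼) + 2/(4 + u) = -½ + 2/(4 + u))
c(68, -48) - (x(-1, E(5, 0)) + 33)*12 = (41/9 - ⅑*(-48)) - (-1*(-1)/(8 + 2*(-1)) + 33)*12 = (41/9 + 16/3) - (-1*(-1)/(8 - 2) + 33)*12 = 89/9 - (-1*(-1)/6 + 33)*12 = 89/9 - (-1*(-1)*⅙ + 33)*12 = 89/9 - (⅙ + 33)*12 = 89/9 - 199*12/6 = 89/9 - 1*398 = 89/9 - 398 = -3493/9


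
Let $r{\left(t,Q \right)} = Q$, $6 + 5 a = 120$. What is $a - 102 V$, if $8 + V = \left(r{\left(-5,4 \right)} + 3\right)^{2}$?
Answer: $- \frac{20796}{5} \approx -4159.2$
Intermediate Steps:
$a = \frac{114}{5}$ ($a = - \frac{6}{5} + \frac{1}{5} \cdot 120 = - \frac{6}{5} + 24 = \frac{114}{5} \approx 22.8$)
$V = 41$ ($V = -8 + \left(4 + 3\right)^{2} = -8 + 7^{2} = -8 + 49 = 41$)
$a - 102 V = \frac{114}{5} - 4182 = - \frac{20796}{5}$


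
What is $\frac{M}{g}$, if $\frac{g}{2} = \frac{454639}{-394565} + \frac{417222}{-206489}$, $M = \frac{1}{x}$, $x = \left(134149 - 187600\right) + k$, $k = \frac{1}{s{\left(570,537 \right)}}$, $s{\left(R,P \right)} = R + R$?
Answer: $\frac{46439799402450}{15751423192383509239} \approx 2.9483 \cdot 10^{-6}$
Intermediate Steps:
$s{\left(R,P \right)} = 2 R$
$k = \frac{1}{1140}$ ($k = \frac{1}{2 \cdot 570} = \frac{1}{1140} \approx 0.00087719$)
$x = - \frac{60934139}{1140}$ ($x = \left(134149 - 187600\right) + \frac{1}{1140} = -53451 + \frac{1}{1140} = - \frac{60934139}{1140} \approx -53451.0$)
$M = - \frac{1140}{60934139}$ ($M = \frac{1}{- \frac{60934139}{1140}} = - \frac{1140}{60934139} \approx -1.8709 \cdot 10^{-5}$)
$g = - \frac{516998301802}{81473332285}$ ($g = 2 \left(\frac{454639}{-394565} + \frac{417222}{-206489}\right) = 2 \left(454639 \left(- \frac{1}{394565}\right) + 417222 \left(- \frac{1}{206489}\right)\right) = 2 \left(- \frac{454639}{394565} - \frac{417222}{206489}\right) = 2 \left(- \frac{258499150901}{81473332285}\right) = - \frac{516998301802}{81473332285} \approx -6.3456$)
$\frac{M}{g} = - \frac{1140}{60934139 \left(- \frac{516998301802}{81473332285}\right)} = \left(- \frac{1140}{60934139}\right) \left(- \frac{81473332285}{516998301802}\right) = \frac{46439799402450}{15751423192383509239}$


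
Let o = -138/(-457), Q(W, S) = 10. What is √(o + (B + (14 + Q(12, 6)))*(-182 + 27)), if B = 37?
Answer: I*√1974604229/457 ≈ 97.235*I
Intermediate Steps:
o = 138/457 (o = -138*(-1/457) = 138/457 ≈ 0.30197)
√(o + (B + (14 + Q(12, 6)))*(-182 + 27)) = √(138/457 + (37 + (14 + 10))*(-182 + 27)) = √(138/457 + (37 + 24)*(-155)) = √(138/457 + 61*(-155)) = √(138/457 - 9455) = √(-4320797/457) = I*√1974604229/457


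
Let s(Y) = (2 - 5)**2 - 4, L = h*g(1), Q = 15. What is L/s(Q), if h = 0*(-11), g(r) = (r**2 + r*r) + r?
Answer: 0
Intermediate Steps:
g(r) = r + 2*r**2 (g(r) = (r**2 + r**2) + r = 2*r**2 + r = r + 2*r**2)
h = 0
L = 0 (L = 0*(1*(1 + 2*1)) = 0*(1*(1 + 2)) = 0*(1*3) = 0*3 = 0)
s(Y) = 5 (s(Y) = (-3)**2 - 4 = 9 - 4 = 5)
L/s(Q) = 0/5 = 0*(1/5) = 0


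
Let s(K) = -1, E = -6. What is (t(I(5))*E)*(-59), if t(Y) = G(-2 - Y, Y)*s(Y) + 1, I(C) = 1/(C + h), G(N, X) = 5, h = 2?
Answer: -1416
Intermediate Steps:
I(C) = 1/(2 + C) (I(C) = 1/(C + 2) = 1/(2 + C))
t(Y) = -4 (t(Y) = 5*(-1) + 1 = -5 + 1 = -4)
(t(I(5))*E)*(-59) = -4*(-6)*(-59) = 24*(-59) = -1416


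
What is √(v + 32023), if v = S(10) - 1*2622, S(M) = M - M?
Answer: √29401 ≈ 171.47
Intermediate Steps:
S(M) = 0
v = -2622 (v = 0 - 1*2622 = 0 - 2622 = -2622)
√(v + 32023) = √(-2622 + 32023) = √29401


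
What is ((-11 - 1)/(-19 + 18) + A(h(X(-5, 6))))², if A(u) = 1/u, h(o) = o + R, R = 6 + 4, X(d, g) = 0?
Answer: 14641/100 ≈ 146.41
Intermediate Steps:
R = 10
h(o) = 10 + o (h(o) = o + 10 = 10 + o)
((-11 - 1)/(-19 + 18) + A(h(X(-5, 6))))² = ((-11 - 1)/(-19 + 18) + 1/(10 + 0))² = (-12/(-1) + 1/10)² = (-12*(-1) + ⅒)² = (12 + ⅒)² = (121/10)² = 14641/100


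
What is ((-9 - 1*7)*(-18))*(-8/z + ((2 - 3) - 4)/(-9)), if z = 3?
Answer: -608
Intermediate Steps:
((-9 - 1*7)*(-18))*(-8/z + ((2 - 3) - 4)/(-9)) = ((-9 - 1*7)*(-18))*(-8/3 + ((2 - 3) - 4)/(-9)) = ((-9 - 7)*(-18))*(-8*⅓ + (-1 - 4)*(-⅑)) = (-16*(-18))*(-8/3 - 5*(-⅑)) = 288*(-8/3 + 5/9) = 288*(-19/9) = -608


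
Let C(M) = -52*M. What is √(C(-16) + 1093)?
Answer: 5*√77 ≈ 43.875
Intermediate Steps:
√(C(-16) + 1093) = √(-52*(-16) + 1093) = √(832 + 1093) = √1925 = 5*√77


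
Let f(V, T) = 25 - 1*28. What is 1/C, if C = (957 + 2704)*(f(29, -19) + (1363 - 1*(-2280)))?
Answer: 1/13326040 ≈ 7.5041e-8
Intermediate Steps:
f(V, T) = -3 (f(V, T) = 25 - 28 = -3)
C = 13326040 (C = (957 + 2704)*(-3 + (1363 - 1*(-2280))) = 3661*(-3 + (1363 + 2280)) = 3661*(-3 + 3643) = 3661*3640 = 13326040)
1/C = 1/13326040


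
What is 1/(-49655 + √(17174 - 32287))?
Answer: -49655/2465634138 - I*√15113/2465634138 ≈ -2.0139e-5 - 4.9859e-8*I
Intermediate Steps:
1/(-49655 + √(17174 - 32287)) = 1/(-49655 + √(-15113)) = 1/(-49655 + I*√15113)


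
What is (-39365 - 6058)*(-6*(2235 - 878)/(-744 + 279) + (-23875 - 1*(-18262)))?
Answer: 39395413323/155 ≈ 2.5416e+8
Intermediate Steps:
(-39365 - 6058)*(-6*(2235 - 878)/(-744 + 279) + (-23875 - 1*(-18262))) = -45423*(-8142/(-465) + (-23875 + 18262)) = -45423*(-8142*(-1)/465 - 5613) = -45423*(-6*(-1357/465) - 5613) = -45423*(2714/155 - 5613) = -45423*(-867301/155) = 39395413323/155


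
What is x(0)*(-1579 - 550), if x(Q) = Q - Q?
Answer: 0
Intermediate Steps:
x(Q) = 0
x(0)*(-1579 - 550) = 0*(-1579 - 550) = 0*(-2129) = 0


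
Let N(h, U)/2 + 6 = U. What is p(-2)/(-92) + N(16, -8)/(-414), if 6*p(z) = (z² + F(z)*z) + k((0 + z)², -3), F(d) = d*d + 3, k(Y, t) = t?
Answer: 151/1656 ≈ 0.091184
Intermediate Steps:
N(h, U) = -12 + 2*U
F(d) = 3 + d² (F(d) = d² + 3 = 3 + d²)
p(z) = -½ + z²/6 + z*(3 + z²)/6 (p(z) = ((z² + (3 + z²)*z) - 3)/6 = ((z² + z*(3 + z²)) - 3)/6 = (-3 + z² + z*(3 + z²))/6 = -½ + z²/6 + z*(3 + z²)/6)
p(-2)/(-92) + N(16, -8)/(-414) = (-½ + (⅙)*(-2)² + (⅙)*(-2)*(3 + (-2)²))/(-92) + (-12 + 2*(-8))/(-414) = (-½ + (⅙)*4 + (⅙)*(-2)*(3 + 4))*(-1/92) + (-12 - 16)*(-1/414) = (-½ + ⅔ + (⅙)*(-2)*7)*(-1/92) - 28*(-1/414) = (-½ + ⅔ - 7/3)*(-1/92) + 14/207 = -13/6*(-1/92) + 14/207 = 13/552 + 14/207 = 151/1656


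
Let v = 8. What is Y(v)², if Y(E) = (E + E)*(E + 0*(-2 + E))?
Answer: 16384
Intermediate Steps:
Y(E) = 2*E² (Y(E) = (2*E)*(E + 0) = (2*E)*E = 2*E²)
Y(v)² = (2*8²)² = (2*64)² = 128² = 16384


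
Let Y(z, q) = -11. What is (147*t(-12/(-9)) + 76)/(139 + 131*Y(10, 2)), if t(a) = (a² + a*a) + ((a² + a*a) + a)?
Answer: -1976/1953 ≈ -1.0118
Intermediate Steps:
t(a) = a + 4*a² (t(a) = (a² + a²) + ((a² + a²) + a) = 2*a² + (2*a² + a) = 2*a² + (a + 2*a²) = a + 4*a²)
(147*t(-12/(-9)) + 76)/(139 + 131*Y(10, 2)) = (147*((-12/(-9))*(1 + 4*(-12/(-9)))) + 76)/(139 + 131*(-11)) = (147*((-12*(-⅑))*(1 + 4*(-12*(-⅑)))) + 76)/(139 - 1441) = (147*(4*(1 + 4*(4/3))/3) + 76)/(-1302) = (147*(4*(1 + 16/3)/3) + 76)*(-1/1302) = (147*((4/3)*(19/3)) + 76)*(-1/1302) = (147*(76/9) + 76)*(-1/1302) = (3724/3 + 76)*(-1/1302) = (3952/3)*(-1/1302) = -1976/1953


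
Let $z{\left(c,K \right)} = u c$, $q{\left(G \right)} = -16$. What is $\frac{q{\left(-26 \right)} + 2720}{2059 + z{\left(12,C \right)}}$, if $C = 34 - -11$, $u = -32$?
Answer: $\frac{2704}{1675} \approx 1.6143$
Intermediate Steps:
$C = 45$ ($C = 34 + 11 = 45$)
$z{\left(c,K \right)} = - 32 c$
$\frac{q{\left(-26 \right)} + 2720}{2059 + z{\left(12,C \right)}} = \frac{-16 + 2720}{2059 - 384} = \frac{2704}{2059 - 384} = \frac{2704}{1675}$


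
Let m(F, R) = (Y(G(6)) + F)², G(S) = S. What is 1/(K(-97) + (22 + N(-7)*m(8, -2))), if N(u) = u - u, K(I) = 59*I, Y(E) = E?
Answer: -1/5701 ≈ -0.00017541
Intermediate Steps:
m(F, R) = (6 + F)²
N(u) = 0
1/(K(-97) + (22 + N(-7)*m(8, -2))) = 1/(59*(-97) + (22 + 0*(6 + 8)²)) = 1/(-5723 + (22 + 0*14²)) = 1/(-5723 + (22 + 0*196)) = 1/(-5723 + (22 + 0)) = 1/(-5723 + 22) = 1/(-5701) = -1/5701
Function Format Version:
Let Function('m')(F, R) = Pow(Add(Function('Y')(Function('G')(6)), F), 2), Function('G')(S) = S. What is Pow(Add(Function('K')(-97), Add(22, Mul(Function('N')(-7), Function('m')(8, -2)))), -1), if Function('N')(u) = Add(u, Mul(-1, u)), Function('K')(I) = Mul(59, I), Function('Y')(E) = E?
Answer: Rational(-1, 5701) ≈ -0.00017541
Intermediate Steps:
Function('m')(F, R) = Pow(Add(6, F), 2)
Function('N')(u) = 0
Pow(Add(Function('K')(-97), Add(22, Mul(Function('N')(-7), Function('m')(8, -2)))), -1) = Pow(Add(Mul(59, -97), Add(22, Mul(0, Pow(Add(6, 8), 2)))), -1) = Pow(Add(-5723, Add(22, Mul(0, Pow(14, 2)))), -1) = Pow(Add(-5723, Add(22, Mul(0, 196))), -1) = Pow(Add(-5723, Add(22, 0)), -1) = Pow(Add(-5723, 22), -1) = Pow(-5701, -1) = Rational(-1, 5701)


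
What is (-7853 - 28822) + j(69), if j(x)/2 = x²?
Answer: -27153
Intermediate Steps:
j(x) = 2*x²
(-7853 - 28822) + j(69) = (-7853 - 28822) + 2*69² = -36675 + 2*4761 = -36675 + 9522 = -27153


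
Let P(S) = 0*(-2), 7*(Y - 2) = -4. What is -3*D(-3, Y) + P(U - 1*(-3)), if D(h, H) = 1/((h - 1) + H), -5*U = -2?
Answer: 7/6 ≈ 1.1667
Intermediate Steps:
U = 2/5 (U = -1/5*(-2) = 2/5 ≈ 0.40000)
Y = 10/7 (Y = 2 + (1/7)*(-4) = 2 - 4/7 = 10/7 ≈ 1.4286)
D(h, H) = 1/(-1 + H + h) (D(h, H) = 1/((-1 + h) + H) = 1/(-1 + H + h))
P(S) = 0
-3*D(-3, Y) + P(U - 1*(-3)) = -3/(-1 + 10/7 - 3) + 0 = -3/(-18/7) + 0 = -3*(-7/18) + 0 = 7/6 + 0 = 7/6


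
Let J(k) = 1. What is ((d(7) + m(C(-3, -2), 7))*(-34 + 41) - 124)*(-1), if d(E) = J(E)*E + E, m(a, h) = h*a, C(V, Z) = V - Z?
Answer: 75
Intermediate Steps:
m(a, h) = a*h
d(E) = 2*E (d(E) = 1*E + E = E + E = 2*E)
((d(7) + m(C(-3, -2), 7))*(-34 + 41) - 124)*(-1) = ((2*7 + (-3 - 1*(-2))*7)*(-34 + 41) - 124)*(-1) = ((14 + (-3 + 2)*7)*7 - 124)*(-1) = ((14 - 1*7)*7 - 124)*(-1) = ((14 - 7)*7 - 124)*(-1) = (7*7 - 124)*(-1) = (49 - 124)*(-1) = -75*(-1) = 75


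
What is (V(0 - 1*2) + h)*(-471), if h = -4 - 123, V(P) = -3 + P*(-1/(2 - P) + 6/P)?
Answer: 116337/2 ≈ 58169.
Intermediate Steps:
h = -127
(V(0 - 1*2) + h)*(-471) = (2*(-3 + 2*(0 - 1*2))/(-2 + (0 - 1*2)) - 127)*(-471) = (2*(-3 + 2*(0 - 2))/(-2 + (0 - 2)) - 127)*(-471) = (2*(-3 + 2*(-2))/(-2 - 2) - 127)*(-471) = (2*(-3 - 4)/(-4) - 127)*(-471) = (2*(-¼)*(-7) - 127)*(-471) = (7/2 - 127)*(-471) = -247/2*(-471) = 116337/2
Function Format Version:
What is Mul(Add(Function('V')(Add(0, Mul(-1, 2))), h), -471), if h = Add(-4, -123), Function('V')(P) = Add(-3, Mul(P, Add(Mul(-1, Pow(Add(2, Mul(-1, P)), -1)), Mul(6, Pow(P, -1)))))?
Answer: Rational(116337, 2) ≈ 58169.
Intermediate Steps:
h = -127
Mul(Add(Function('V')(Add(0, Mul(-1, 2))), h), -471) = Mul(Add(Mul(2, Pow(Add(-2, Add(0, Mul(-1, 2))), -1), Add(-3, Mul(2, Add(0, Mul(-1, 2))))), -127), -471) = Mul(Add(Mul(2, Pow(Add(-2, Add(0, -2)), -1), Add(-3, Mul(2, Add(0, -2)))), -127), -471) = Mul(Add(Mul(2, Pow(Add(-2, -2), -1), Add(-3, Mul(2, -2))), -127), -471) = Mul(Add(Mul(2, Pow(-4, -1), Add(-3, -4)), -127), -471) = Mul(Add(Mul(2, Rational(-1, 4), -7), -127), -471) = Mul(Add(Rational(7, 2), -127), -471) = Mul(Rational(-247, 2), -471) = Rational(116337, 2)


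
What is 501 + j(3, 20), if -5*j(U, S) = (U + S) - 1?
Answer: 2483/5 ≈ 496.60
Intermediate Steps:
j(U, S) = ⅕ - S/5 - U/5 (j(U, S) = -((U + S) - 1)/5 = -((S + U) - 1)/5 = -(-1 + S + U)/5 = ⅕ - S/5 - U/5)
501 + j(3, 20) = 501 + (⅕ - ⅕*20 - ⅕*3) = 501 + (⅕ - 4 - ⅗) = 501 - 22/5 = 2483/5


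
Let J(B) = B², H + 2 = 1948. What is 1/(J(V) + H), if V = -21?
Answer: 1/2387 ≈ 0.00041894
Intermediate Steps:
H = 1946 (H = -2 + 1948 = 1946)
1/(J(V) + H) = 1/((-21)² + 1946) = 1/(441 + 1946) = 1/2387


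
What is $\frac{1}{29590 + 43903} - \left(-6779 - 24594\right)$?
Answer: $\frac{2305695890}{73493} \approx 31373.0$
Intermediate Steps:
$\frac{1}{29590 + 43903} - \left(-6779 - 24594\right) = \frac{1}{73493} - \left(-6779 - 24594\right) = \frac{1}{73493} - -31373 = \frac{1}{73493} + 31373 = \frac{2305695890}{73493}$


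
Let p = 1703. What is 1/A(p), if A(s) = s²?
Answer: 1/2900209 ≈ 3.4480e-7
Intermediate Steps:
1/A(p) = 1/(1703²) = 1/2900209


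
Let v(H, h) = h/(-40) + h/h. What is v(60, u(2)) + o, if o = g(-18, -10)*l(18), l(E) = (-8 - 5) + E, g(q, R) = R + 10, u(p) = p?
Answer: 19/20 ≈ 0.95000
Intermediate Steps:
v(H, h) = 1 - h/40 (v(H, h) = h*(-1/40) + 1 = -h/40 + 1 = 1 - h/40)
g(q, R) = 10 + R
l(E) = -13 + E
o = 0 (o = (10 - 10)*(-13 + 18) = 0*5 = 0)
v(60, u(2)) + o = (1 - 1/40*2) + 0 = (1 - 1/20) + 0 = 19/20 + 0 = 19/20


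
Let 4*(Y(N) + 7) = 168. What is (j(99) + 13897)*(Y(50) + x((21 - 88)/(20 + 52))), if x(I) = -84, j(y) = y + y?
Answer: -690655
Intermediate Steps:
Y(N) = 35 (Y(N) = -7 + (1/4)*168 = -7 + 42 = 35)
j(y) = 2*y
(j(99) + 13897)*(Y(50) + x((21 - 88)/(20 + 52))) = (2*99 + 13897)*(35 - 84) = (198 + 13897)*(-49) = 14095*(-49) = -690655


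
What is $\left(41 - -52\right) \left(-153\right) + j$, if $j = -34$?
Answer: $-14263$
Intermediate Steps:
$\left(41 - -52\right) \left(-153\right) + j = \left(41 - -52\right) \left(-153\right) - 34 = \left(41 + 52\right) \left(-153\right) - 34 = 93 \left(-153\right) - 34 = -14229 - 34 = -14263$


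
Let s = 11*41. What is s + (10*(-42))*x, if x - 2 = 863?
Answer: -362849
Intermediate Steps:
s = 451
x = 865 (x = 2 + 863 = 865)
s + (10*(-42))*x = 451 + (10*(-42))*865 = 451 - 420*865 = 451 - 363300 = -362849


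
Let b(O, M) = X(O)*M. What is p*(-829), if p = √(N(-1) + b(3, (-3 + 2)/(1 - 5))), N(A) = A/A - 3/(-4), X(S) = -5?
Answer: -829*√2/2 ≈ -586.19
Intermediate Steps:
N(A) = 7/4 (N(A) = 1 - 3*(-¼) = 1 + ¾ = 7/4)
b(O, M) = -5*M
p = √2/2 (p = √(7/4 - 5*(-3 + 2)/(1 - 5)) = √(7/4 - (-5)/(-4)) = √(7/4 - (-5)*(-1)/4) = √(7/4 - 5*¼) = √(7/4 - 5/4) = √(½) = √2/2 ≈ 0.70711)
p*(-829) = (√2/2)*(-829) = -829*√2/2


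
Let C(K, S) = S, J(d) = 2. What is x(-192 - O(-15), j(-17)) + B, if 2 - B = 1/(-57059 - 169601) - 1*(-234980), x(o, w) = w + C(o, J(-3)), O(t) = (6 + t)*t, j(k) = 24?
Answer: -53254220319/226660 ≈ -2.3495e+5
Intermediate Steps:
O(t) = t*(6 + t)
x(o, w) = 2 + w (x(o, w) = w + 2 = 2 + w)
B = -53260113479/226660 (B = 2 - (1/(-57059 - 169601) - 1*(-234980)) = 2 - (1/(-226660) + 234980) = 2 - (-1/226660 + 234980) = 2 - 1*53260566799/226660 = 2 - 53260566799/226660 = -53260113479/226660 ≈ -2.3498e+5)
x(-192 - O(-15), j(-17)) + B = (2 + 24) - 53260113479/226660 = 26 - 53260113479/226660 = -53254220319/226660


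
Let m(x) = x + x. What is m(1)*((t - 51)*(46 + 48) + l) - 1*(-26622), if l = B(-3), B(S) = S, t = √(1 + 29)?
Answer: 17028 + 188*√30 ≈ 18058.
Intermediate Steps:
m(x) = 2*x
t = √30 ≈ 5.4772
l = -3
m(1)*((t - 51)*(46 + 48) + l) - 1*(-26622) = (2*1)*((√30 - 51)*(46 + 48) - 3) - 1*(-26622) = 2*((-51 + √30)*94 - 3) + 26622 = 2*((-4794 + 94*√30) - 3) + 26622 = 2*(-4797 + 94*√30) + 26622 = (-9594 + 188*√30) + 26622 = 17028 + 188*√30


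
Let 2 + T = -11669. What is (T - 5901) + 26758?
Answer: 9186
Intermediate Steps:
T = -11671 (T = -2 - 11669 = -11671)
(T - 5901) + 26758 = (-11671 - 5901) + 26758 = -17572 + 26758 = 9186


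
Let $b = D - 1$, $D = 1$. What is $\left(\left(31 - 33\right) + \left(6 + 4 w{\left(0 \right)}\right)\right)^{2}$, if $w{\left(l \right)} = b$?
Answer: $16$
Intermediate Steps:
$b = 0$ ($b = 1 - 1 = 0$)
$w{\left(l \right)} = 0$
$\left(\left(31 - 33\right) + \left(6 + 4 w{\left(0 \right)}\right)\right)^{2} = \left(\left(31 - 33\right) + \left(6 + 4 \cdot 0\right)\right)^{2} = \left(\left(31 - 33\right) + \left(6 + 0\right)\right)^{2} = \left(-2 + 6\right)^{2} = 4^{2} = 16$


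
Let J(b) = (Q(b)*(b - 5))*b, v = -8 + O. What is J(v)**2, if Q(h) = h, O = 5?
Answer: 5184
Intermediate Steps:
v = -3 (v = -8 + 5 = -3)
J(b) = b**2*(-5 + b) (J(b) = (b*(b - 5))*b = (b*(-5 + b))*b = b**2*(-5 + b))
J(v)**2 = ((-3)**2*(-5 - 3))**2 = (9*(-8))**2 = (-72)**2 = 5184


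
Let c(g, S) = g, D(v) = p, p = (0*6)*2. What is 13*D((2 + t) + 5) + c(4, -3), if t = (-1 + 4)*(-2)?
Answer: 4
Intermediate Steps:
t = -6 (t = 3*(-2) = -6)
p = 0 (p = 0*2 = 0)
D(v) = 0
13*D((2 + t) + 5) + c(4, -3) = 13*0 + 4 = 0 + 4 = 4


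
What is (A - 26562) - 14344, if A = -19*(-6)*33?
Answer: -37144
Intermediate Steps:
A = 3762 (A = 114*33 = 3762)
(A - 26562) - 14344 = (3762 - 26562) - 14344 = -22800 - 14344 = -37144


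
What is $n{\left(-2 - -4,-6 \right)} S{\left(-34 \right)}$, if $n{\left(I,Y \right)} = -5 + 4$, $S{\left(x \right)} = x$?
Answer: $34$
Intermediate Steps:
$n{\left(I,Y \right)} = -1$
$n{\left(-2 - -4,-6 \right)} S{\left(-34 \right)} = \left(-1\right) \left(-34\right) = 34$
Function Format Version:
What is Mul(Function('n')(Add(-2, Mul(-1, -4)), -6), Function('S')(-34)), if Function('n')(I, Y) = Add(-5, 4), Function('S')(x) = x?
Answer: 34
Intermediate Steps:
Function('n')(I, Y) = -1
Mul(Function('n')(Add(-2, Mul(-1, -4)), -6), Function('S')(-34)) = Mul(-1, -34) = 34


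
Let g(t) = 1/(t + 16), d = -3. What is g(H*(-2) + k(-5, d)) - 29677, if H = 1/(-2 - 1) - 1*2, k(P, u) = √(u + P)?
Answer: (-178062*√2 + 1839971*I)/(2*(-31*I + 3*√2)) ≈ -29677.0 - 0.0065012*I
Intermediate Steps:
k(P, u) = √(P + u)
H = -7/3 (H = 1/(-3) - 2 = -⅓ - 2 = -7/3 ≈ -2.3333)
g(t) = 1/(16 + t)
g(H*(-2) + k(-5, d)) - 29677 = 1/(16 + (-7/3*(-2) + √(-5 - 3))) - 29677 = 1/(16 + (14/3 + √(-8))) - 29677 = 1/(16 + (14/3 + 2*I*√2)) - 29677 = 1/(62/3 + 2*I*√2) - 29677 = -29677 + 1/(62/3 + 2*I*√2)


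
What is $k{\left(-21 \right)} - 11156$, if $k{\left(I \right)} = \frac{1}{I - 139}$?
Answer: $- \frac{1784961}{160} \approx -11156.0$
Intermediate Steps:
$k{\left(I \right)} = \frac{1}{-139 + I}$
$k{\left(-21 \right)} - 11156 = \frac{1}{-139 - 21} - 11156 = \frac{1}{-160} - 11156 = - \frac{1}{160} - 11156 = - \frac{1784961}{160}$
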